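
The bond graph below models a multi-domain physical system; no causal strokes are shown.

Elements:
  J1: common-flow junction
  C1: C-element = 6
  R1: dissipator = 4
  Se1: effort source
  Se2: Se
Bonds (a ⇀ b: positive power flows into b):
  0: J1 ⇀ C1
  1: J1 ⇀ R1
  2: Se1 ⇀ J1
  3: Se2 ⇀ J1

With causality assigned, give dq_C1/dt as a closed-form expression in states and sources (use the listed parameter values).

#2 stroke at J1  (Se1 (Se) sets effort on bond)
#3 stroke at J1  (Se2 fixes effort; stroke away)
#0 stroke at J1  (prefer integral on C1)
#1 stroke at R1  (J1 needs exactly one f-in)

dq_C1/dt = E_Se1/4 + E_Se2/4 - q_C1/24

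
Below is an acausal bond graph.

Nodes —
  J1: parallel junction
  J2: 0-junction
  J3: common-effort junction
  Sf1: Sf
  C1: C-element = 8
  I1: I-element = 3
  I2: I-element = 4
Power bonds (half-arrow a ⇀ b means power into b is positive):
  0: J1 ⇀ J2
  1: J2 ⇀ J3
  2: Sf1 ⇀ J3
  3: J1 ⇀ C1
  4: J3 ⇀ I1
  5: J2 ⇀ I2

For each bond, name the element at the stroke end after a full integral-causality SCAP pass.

b2 stroke at Sf1  (Sf1: flow source, stroke at near end)
b3 stroke at J1  (prefer integral on C1)
b0 stroke at J2  (J1: bond 3 brought effort, rest push out)
b1 stroke at J3  (J2: bond 0 brought effort, rest push out)
b5 stroke at I2  (J2 effort already set via bond 0)
b4 stroke at I1  (J3 effort already set via bond 1)

b0 |J2
b1 |J3
b2 |Sf1
b3 |J1
b4 |I1
b5 |I2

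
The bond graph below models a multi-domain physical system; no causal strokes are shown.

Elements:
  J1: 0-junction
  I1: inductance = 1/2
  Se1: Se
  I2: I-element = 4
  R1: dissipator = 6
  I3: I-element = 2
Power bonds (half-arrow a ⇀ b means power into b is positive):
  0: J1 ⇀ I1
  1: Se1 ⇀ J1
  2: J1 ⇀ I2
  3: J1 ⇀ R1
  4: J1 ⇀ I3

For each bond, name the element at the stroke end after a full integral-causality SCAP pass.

#1 stroke at J1  (Se1 (Se) sets effort on bond)
#0 stroke at I1  (J1 effort already set via bond 1)
#2 stroke at I2  (0-jn J1 has e-setter on 1)
#3 stroke at R1  (J1: bond 1 brought effort, rest push out)
#4 stroke at I3  (0-jn J1 has e-setter on 1)

β0 |I1
β1 |J1
β2 |I2
β3 |R1
β4 |I3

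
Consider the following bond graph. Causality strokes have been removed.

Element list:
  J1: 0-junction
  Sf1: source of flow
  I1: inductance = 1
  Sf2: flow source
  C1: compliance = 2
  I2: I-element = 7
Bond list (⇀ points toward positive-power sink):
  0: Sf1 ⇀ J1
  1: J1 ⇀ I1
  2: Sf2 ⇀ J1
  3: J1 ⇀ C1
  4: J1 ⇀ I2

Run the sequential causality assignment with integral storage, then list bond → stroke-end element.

b0 stroke→Sf1  (Sf1 (Sf) sets flow on bond)
b2 stroke→Sf2  (Sf2: flow source, stroke at near end)
b1 stroke→I1  (prefer integral on I1)
b3 stroke→J1  (prefer integral on C1)
b4 stroke→I2  (common-e at J1 fixed by 3)

β0 stroke→Sf1
β1 stroke→I1
β2 stroke→Sf2
β3 stroke→J1
β4 stroke→I2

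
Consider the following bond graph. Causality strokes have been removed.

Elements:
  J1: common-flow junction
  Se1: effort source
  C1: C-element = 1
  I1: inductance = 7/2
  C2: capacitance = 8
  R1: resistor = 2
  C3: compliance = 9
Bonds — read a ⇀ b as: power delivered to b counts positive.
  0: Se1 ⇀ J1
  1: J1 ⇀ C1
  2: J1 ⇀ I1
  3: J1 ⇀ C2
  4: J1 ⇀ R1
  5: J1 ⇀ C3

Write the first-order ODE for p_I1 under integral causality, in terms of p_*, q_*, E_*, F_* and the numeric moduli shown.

b0 →J1  (Se1 (Se) sets effort on bond)
b1 →J1  (C1 integral (e out))
b2 →I1  (I1: I, integral causality)
b3 →J1  (common-f at J1 fixed by 2)
b4 →J1  (J1 flow already set via bond 2)
b5 →J1  (J1 flow already set via bond 2)

dp_I1/dt = E_Se1 - 4*p_I1/7 - q_C1 - q_C2/8 - q_C3/9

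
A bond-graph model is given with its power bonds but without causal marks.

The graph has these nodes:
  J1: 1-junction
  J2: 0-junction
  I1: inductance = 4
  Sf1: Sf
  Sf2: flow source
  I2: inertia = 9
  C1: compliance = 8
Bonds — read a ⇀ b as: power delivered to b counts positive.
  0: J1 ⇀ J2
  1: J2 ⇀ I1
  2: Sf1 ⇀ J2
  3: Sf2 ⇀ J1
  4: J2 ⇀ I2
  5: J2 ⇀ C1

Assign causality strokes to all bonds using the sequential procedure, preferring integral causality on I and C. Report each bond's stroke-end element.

b2 |Sf1  (Sf1 (Sf) sets flow on bond)
b3 |Sf2  (Sf2 fixes flow; stroke at Sf2)
b0 |J1  (J1: bond 3 brought flow, rest push out)
b1 |I1  (I1: I, integral causality)
b4 |I2  (I2 integral (f out))
b5 |J2  (J2: last free bond brings effort in)

#0 →J1
#1 →I1
#2 →Sf1
#3 →Sf2
#4 →I2
#5 →J2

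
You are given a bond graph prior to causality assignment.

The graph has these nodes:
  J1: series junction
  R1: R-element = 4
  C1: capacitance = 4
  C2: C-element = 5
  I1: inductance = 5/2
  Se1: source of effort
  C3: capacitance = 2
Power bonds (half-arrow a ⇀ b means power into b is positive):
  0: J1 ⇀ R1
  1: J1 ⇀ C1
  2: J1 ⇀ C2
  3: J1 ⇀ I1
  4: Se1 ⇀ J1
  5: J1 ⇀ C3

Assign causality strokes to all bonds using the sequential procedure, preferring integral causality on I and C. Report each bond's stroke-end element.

#0 stroke→J1
#1 stroke→J1
#2 stroke→J1
#3 stroke→I1
#4 stroke→J1
#5 stroke→J1

b4 stroke at J1  (Se1 fixes effort; stroke away)
b1 stroke at J1  (C1 outputs effort q/C1)
b2 stroke at J1  (C2 integral (e out))
b3 stroke at I1  (I1: I, integral causality)
b0 stroke at J1  (1-jn J1 has f-setter on 3)
b5 stroke at J1  (J1 flow already set via bond 3)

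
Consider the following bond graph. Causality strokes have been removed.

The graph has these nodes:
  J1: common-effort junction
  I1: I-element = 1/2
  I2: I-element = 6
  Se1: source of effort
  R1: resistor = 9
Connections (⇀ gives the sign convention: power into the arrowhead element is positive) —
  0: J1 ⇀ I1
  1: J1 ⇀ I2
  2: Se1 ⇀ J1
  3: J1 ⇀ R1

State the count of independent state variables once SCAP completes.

#2 stroke→J1  (Se1: effort source, stroke at far end)
#0 stroke→I1  (common-e at J1 fixed by 2)
#1 stroke→I2  (J1 effort already set via bond 2)
#3 stroke→R1  (J1: bond 2 brought effort, rest push out)

2  (I1, I2 all integral)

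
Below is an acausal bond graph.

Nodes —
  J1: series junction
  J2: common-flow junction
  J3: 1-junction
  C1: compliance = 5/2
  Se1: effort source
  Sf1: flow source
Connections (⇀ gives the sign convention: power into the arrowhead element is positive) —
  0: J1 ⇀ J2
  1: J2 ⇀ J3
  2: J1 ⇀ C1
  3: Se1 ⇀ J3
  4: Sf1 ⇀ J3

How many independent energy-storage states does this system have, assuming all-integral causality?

1  (C1 all integral)

#3 stroke at J3  (Se1: effort source, stroke at far end)
#4 stroke at Sf1  (source Sf1 imposes f)
#1 stroke at J3  (J3: bond 4 brought flow, rest push out)
#0 stroke at J2  (common-f at J2 fixed by 1)
#2 stroke at J1  (1-jn J1 has f-setter on 0)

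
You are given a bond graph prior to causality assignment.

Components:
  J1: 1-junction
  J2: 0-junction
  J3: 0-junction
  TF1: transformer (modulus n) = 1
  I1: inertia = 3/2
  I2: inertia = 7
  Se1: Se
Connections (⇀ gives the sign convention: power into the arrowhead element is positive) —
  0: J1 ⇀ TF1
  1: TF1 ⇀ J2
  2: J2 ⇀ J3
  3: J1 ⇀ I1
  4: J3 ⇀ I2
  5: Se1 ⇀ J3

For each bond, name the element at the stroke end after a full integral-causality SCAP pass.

β0 |J1
β1 |TF1
β2 |J2
β3 |I1
β4 |I2
β5 |J3

b5 stroke at J3  (source Se1 imposes e)
b2 stroke at J2  (J3: bond 5 brought effort, rest push out)
b4 stroke at I2  (J3: bond 5 brought effort, rest push out)
b1 stroke at TF1  (J2 effort already set via bond 2)
b0 stroke at J1  (TF1 one-in-one-out from 1)
b3 stroke at I1  (only one flow-in slot at J1)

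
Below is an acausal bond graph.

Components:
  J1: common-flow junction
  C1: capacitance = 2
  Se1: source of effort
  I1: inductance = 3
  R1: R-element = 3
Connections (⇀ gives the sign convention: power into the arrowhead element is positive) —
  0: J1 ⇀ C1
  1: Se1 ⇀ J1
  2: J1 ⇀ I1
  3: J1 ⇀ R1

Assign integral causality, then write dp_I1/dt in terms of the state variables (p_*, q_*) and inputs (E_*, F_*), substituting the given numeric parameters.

dp_I1/dt = E_Se1 - p_I1 - q_C1/2

#1 |J1  (Se1 (Se) sets effort on bond)
#0 |J1  (prefer integral on C1)
#2 |I1  (I1 integral (f out))
#3 |J1  (common-f at J1 fixed by 2)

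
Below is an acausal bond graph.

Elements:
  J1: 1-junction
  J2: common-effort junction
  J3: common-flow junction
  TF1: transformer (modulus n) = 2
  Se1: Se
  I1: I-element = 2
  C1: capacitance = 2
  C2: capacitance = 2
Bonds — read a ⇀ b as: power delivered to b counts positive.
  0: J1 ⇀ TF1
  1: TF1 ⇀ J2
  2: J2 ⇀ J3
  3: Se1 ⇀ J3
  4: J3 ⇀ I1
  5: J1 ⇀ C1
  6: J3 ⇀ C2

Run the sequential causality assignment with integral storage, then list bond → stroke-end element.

β3 →J3  (source Se1 imposes e)
β4 →I1  (I1 integral (f out))
β2 →J3  (J3 flow already set via bond 4)
β6 →J3  (J3 flow already set via bond 4)
β1 →J2  (only one effort-in slot at J2)
β0 →TF1  (TF1: transformer flips bond 1)
β5 →J1  (1-jn J1 has f-setter on 0)

#0 stroke at TF1
#1 stroke at J2
#2 stroke at J3
#3 stroke at J3
#4 stroke at I1
#5 stroke at J1
#6 stroke at J3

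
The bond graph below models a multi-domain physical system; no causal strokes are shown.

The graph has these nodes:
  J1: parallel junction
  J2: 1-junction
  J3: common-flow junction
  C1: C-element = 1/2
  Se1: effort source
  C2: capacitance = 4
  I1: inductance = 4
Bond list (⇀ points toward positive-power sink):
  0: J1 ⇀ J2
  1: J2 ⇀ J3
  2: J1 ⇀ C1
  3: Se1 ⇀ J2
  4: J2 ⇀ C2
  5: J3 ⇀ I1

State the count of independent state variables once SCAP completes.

3  (C1, C2, I1 all integral)

β3 stroke at J2  (Se1 (Se) sets effort on bond)
β2 stroke at J1  (prefer integral on C1)
β0 stroke at J2  (J1 effort already set via bond 2)
β4 stroke at J2  (C2 outputs effort q/C2)
β1 stroke at J3  (only one flow-in slot at J2)
β5 stroke at I1  (closing 1-jn rule on J3)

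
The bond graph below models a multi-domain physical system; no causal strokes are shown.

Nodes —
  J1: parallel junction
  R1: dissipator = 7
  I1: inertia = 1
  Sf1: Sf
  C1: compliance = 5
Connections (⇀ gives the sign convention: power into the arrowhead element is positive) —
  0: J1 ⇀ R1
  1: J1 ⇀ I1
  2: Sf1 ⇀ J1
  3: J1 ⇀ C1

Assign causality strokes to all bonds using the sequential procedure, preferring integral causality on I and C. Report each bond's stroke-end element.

bond 2 →Sf1  (source Sf1 imposes f)
bond 1 →I1  (prefer integral on I1)
bond 3 →J1  (prefer integral on C1)
bond 0 →R1  (0-jn J1 has e-setter on 3)

β0 →R1
β1 →I1
β2 →Sf1
β3 →J1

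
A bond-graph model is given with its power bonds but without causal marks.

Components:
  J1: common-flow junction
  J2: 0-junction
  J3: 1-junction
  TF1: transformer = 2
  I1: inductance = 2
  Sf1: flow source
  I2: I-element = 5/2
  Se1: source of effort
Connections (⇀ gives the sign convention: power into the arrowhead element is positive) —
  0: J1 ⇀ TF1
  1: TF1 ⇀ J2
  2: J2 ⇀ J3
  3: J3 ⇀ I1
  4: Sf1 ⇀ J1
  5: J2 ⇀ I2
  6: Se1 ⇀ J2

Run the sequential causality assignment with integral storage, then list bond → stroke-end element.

b4 stroke→Sf1  (Sf1 (Sf) sets flow on bond)
b6 stroke→J2  (Se1 fixes effort; stroke away)
b0 stroke→J1  (1-jn J1 has f-setter on 4)
b1 stroke→TF1  (0-jn J2 has e-setter on 6)
b2 stroke→J3  (0-jn J2 has e-setter on 6)
b5 stroke→I2  (0-jn J2 has e-setter on 6)
b3 stroke→I1  (J3: last free bond brings flow in)

b0 →J1
b1 →TF1
b2 →J3
b3 →I1
b4 →Sf1
b5 →I2
b6 →J2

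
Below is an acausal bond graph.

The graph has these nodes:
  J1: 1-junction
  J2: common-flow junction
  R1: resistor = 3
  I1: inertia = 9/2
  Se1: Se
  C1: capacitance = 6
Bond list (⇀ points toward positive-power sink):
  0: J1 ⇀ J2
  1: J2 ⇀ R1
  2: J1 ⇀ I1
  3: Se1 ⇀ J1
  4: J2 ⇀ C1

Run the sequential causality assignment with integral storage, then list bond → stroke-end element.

#0 →J1
#1 →J2
#2 →I1
#3 →J1
#4 →J2

#3 stroke at J1  (Se1: effort source, stroke at far end)
#2 stroke at I1  (prefer integral on I1)
#0 stroke at J1  (J1 flow already set via bond 2)
#1 stroke at J2  (common-f at J2 fixed by 0)
#4 stroke at J2  (common-f at J2 fixed by 0)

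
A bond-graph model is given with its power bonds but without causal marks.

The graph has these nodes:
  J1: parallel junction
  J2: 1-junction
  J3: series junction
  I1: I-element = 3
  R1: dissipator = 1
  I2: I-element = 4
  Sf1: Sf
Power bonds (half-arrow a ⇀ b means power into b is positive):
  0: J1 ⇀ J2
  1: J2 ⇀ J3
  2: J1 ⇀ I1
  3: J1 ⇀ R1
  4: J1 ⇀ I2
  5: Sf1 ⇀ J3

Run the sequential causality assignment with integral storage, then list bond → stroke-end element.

b5 |Sf1  (Sf1 fixes flow; stroke at Sf1)
b1 |J3  (1-jn J3 has f-setter on 5)
b0 |J2  (J2: bond 1 brought flow, rest push out)
b2 |I1  (I1 integral (f out))
b4 |I2  (I2: I, integral causality)
b3 |J1  (only one effort-in slot at J1)

#0 →J2
#1 →J3
#2 →I1
#3 →J1
#4 →I2
#5 →Sf1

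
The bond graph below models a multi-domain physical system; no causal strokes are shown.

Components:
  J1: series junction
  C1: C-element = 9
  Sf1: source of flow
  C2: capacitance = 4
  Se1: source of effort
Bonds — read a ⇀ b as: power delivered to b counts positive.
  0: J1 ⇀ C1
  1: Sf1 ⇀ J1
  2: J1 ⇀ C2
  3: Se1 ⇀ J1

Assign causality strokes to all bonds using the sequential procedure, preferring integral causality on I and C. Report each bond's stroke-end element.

b1 →Sf1  (Sf1 (Sf) sets flow on bond)
b3 →J1  (source Se1 imposes e)
b0 →J1  (J1: bond 1 brought flow, rest push out)
b2 →J1  (1-jn J1 has f-setter on 1)

β0 |J1
β1 |Sf1
β2 |J1
β3 |J1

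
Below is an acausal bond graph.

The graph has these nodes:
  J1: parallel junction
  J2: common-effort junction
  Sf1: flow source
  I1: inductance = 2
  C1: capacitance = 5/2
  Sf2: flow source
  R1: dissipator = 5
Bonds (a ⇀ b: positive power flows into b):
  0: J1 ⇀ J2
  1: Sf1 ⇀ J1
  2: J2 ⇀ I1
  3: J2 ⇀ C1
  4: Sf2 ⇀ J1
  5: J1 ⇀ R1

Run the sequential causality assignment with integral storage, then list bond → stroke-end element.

β1 stroke→Sf1  (Sf1 fixes flow; stroke at Sf1)
β4 stroke→Sf2  (source Sf2 imposes f)
β2 stroke→I1  (I1 integral (f out))
β3 stroke→J2  (C1 integral (e out))
β0 stroke→J1  (0-jn J2 has e-setter on 3)
β5 stroke→R1  (J1 effort already set via bond 0)

β0 |J1
β1 |Sf1
β2 |I1
β3 |J2
β4 |Sf2
β5 |R1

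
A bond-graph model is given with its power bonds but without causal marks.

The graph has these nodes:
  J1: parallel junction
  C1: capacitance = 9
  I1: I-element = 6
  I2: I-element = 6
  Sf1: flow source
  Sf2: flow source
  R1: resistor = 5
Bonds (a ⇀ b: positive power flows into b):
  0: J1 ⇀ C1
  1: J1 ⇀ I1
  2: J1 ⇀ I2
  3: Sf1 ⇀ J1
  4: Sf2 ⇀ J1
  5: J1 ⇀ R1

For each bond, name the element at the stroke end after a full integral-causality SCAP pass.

β3 stroke→Sf1  (Sf1 fixes flow; stroke at Sf1)
β4 stroke→Sf2  (Sf2 fixes flow; stroke at Sf2)
β0 stroke→J1  (C1 integral (e out))
β1 stroke→I1  (J1: bond 0 brought effort, rest push out)
β2 stroke→I2  (J1: bond 0 brought effort, rest push out)
β5 stroke→R1  (0-jn J1 has e-setter on 0)

β0 stroke→J1
β1 stroke→I1
β2 stroke→I2
β3 stroke→Sf1
β4 stroke→Sf2
β5 stroke→R1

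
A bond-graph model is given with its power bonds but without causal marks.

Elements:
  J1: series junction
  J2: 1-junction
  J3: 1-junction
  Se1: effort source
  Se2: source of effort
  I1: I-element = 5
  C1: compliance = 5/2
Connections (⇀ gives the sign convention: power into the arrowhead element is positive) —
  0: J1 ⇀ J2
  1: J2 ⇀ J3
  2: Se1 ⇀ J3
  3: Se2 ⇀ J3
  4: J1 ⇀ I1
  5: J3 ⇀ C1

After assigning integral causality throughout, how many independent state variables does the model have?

2  (C1, I1 all integral)

bond 2 |J3  (source Se1 imposes e)
bond 3 |J3  (Se2 fixes effort; stroke away)
bond 4 |I1  (I1: I, integral causality)
bond 0 |J1  (J1: bond 4 brought flow, rest push out)
bond 1 |J2  (J2 flow already set via bond 0)
bond 5 |J3  (J3 flow already set via bond 1)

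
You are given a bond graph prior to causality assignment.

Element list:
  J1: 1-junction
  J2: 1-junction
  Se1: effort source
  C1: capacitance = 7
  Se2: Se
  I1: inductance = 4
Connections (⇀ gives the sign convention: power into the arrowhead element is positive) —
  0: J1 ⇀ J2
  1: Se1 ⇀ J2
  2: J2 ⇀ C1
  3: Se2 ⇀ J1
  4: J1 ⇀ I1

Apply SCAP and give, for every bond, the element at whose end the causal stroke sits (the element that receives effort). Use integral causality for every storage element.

β0 stroke at J1
β1 stroke at J2
β2 stroke at J2
β3 stroke at J1
β4 stroke at I1

bond 1 stroke at J2  (Se1: effort source, stroke at far end)
bond 3 stroke at J1  (Se2 (Se) sets effort on bond)
bond 2 stroke at J2  (C1 outputs effort q/C1)
bond 0 stroke at J1  (J2 needs exactly one f-in)
bond 4 stroke at I1  (closing 1-jn rule on J1)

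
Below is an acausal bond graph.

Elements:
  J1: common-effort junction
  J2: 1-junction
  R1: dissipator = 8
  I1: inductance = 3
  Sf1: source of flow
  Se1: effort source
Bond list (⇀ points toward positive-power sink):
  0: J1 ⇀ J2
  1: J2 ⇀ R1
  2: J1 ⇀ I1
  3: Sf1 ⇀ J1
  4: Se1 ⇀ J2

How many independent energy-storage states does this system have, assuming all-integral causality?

1  (I1 all integral)

β3 stroke at Sf1  (Sf1 fixes flow; stroke at Sf1)
β4 stroke at J2  (source Se1 imposes e)
β2 stroke at I1  (I1 outputs flow p/I1)
β0 stroke at J1  (only one effort-in slot at J1)
β1 stroke at J2  (J2 flow already set via bond 0)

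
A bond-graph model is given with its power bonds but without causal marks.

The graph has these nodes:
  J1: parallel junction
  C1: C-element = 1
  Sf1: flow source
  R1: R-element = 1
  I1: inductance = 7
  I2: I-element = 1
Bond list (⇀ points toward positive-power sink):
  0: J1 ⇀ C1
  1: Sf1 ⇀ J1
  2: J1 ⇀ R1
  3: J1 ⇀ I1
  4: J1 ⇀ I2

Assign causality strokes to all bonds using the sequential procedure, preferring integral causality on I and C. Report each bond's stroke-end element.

#1 stroke→Sf1  (Sf1: flow source, stroke at near end)
#0 stroke→J1  (C1 outputs effort q/C1)
#2 stroke→R1  (common-e at J1 fixed by 0)
#3 stroke→I1  (0-jn J1 has e-setter on 0)
#4 stroke→I2  (common-e at J1 fixed by 0)

bond 0 stroke at J1
bond 1 stroke at Sf1
bond 2 stroke at R1
bond 3 stroke at I1
bond 4 stroke at I2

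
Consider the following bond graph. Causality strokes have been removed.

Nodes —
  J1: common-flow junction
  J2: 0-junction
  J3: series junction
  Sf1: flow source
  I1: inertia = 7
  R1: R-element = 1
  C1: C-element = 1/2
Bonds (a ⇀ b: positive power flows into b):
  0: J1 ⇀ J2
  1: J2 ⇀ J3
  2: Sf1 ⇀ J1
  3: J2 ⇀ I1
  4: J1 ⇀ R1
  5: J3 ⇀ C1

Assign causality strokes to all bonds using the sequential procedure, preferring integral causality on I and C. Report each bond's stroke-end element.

b2 |Sf1  (Sf1 (Sf) sets flow on bond)
b0 |J1  (J1: bond 2 brought flow, rest push out)
b4 |J1  (J1: bond 2 brought flow, rest push out)
b3 |I1  (I1 outputs flow p/I1)
b1 |J2  (J2: last free bond brings effort in)
b5 |J3  (1-jn J3 has f-setter on 1)

bond 0 stroke→J1
bond 1 stroke→J2
bond 2 stroke→Sf1
bond 3 stroke→I1
bond 4 stroke→J1
bond 5 stroke→J3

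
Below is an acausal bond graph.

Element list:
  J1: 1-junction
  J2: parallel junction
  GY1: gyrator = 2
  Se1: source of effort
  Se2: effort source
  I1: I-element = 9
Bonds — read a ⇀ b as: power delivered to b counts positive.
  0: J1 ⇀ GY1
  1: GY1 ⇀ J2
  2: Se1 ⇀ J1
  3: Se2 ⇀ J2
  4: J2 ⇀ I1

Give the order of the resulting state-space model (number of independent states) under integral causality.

β2 |J1  (source Se1 imposes e)
β3 |J2  (Se2: effort source, stroke at far end)
β0 |GY1  (closing 1-jn rule on J1)
β1 |GY1  (J2: bond 3 brought effort, rest push out)
β4 |I1  (common-e at J2 fixed by 3)

1  (I1 all integral)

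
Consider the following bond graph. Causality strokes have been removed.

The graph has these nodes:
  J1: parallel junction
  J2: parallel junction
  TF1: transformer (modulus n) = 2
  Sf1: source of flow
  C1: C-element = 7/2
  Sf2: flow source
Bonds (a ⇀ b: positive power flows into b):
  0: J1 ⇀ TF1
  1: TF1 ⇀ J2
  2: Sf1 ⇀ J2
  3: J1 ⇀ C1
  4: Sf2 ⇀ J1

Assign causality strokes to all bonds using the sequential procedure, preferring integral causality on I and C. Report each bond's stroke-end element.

β0 stroke→TF1
β1 stroke→J2
β2 stroke→Sf1
β3 stroke→J1
β4 stroke→Sf2

bond 2 |Sf1  (Sf1: flow source, stroke at near end)
bond 4 |Sf2  (Sf2: flow source, stroke at near end)
bond 1 |J2  (J2 needs exactly one e-in)
bond 0 |TF1  (TF TF1: opposite of bond 1)
bond 3 |J1  (J1: last free bond brings effort in)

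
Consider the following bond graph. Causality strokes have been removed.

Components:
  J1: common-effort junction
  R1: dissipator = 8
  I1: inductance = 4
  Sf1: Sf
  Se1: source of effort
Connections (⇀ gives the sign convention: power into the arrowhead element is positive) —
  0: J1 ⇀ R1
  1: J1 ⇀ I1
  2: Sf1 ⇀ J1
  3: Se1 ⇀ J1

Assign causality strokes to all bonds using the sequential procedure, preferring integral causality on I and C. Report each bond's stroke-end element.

β2 |Sf1  (Sf1 fixes flow; stroke at Sf1)
β3 |J1  (Se1 fixes effort; stroke away)
β0 |R1  (common-e at J1 fixed by 3)
β1 |I1  (J1 effort already set via bond 3)

bond 0 stroke at R1
bond 1 stroke at I1
bond 2 stroke at Sf1
bond 3 stroke at J1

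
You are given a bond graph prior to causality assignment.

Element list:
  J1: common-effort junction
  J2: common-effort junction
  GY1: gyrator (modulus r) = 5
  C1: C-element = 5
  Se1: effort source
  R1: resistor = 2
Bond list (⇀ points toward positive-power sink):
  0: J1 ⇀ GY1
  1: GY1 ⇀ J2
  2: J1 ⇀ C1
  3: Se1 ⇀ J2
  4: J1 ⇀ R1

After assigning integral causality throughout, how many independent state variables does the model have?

1  (C1 all integral)

b3 |J2  (source Se1 imposes e)
b1 |GY1  (0-jn J2 has e-setter on 3)
b0 |GY1  (GY GY1: same side as bond 1)
b2 |J1  (C1 outputs effort q/C1)
b4 |R1  (common-e at J1 fixed by 2)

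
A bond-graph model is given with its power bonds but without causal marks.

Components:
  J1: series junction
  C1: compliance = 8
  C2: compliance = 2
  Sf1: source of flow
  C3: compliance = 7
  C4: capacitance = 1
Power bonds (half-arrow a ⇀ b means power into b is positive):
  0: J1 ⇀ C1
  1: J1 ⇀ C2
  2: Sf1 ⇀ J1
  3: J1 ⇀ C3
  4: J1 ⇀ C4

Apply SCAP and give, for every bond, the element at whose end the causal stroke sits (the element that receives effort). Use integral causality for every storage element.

bond 2 stroke→Sf1  (source Sf1 imposes f)
bond 0 stroke→J1  (J1 flow already set via bond 2)
bond 1 stroke→J1  (1-jn J1 has f-setter on 2)
bond 3 stroke→J1  (J1 flow already set via bond 2)
bond 4 stroke→J1  (common-f at J1 fixed by 2)

bond 0 stroke→J1
bond 1 stroke→J1
bond 2 stroke→Sf1
bond 3 stroke→J1
bond 4 stroke→J1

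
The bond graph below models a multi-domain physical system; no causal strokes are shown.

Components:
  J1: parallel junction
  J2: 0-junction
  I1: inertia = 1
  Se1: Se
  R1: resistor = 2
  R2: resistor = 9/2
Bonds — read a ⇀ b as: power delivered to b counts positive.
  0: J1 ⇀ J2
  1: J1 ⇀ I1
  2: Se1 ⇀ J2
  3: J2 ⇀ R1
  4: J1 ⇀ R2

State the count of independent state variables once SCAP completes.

b2 stroke at J2  (Se1 (Se) sets effort on bond)
b0 stroke at J1  (J2 effort already set via bond 2)
b3 stroke at R1  (0-jn J2 has e-setter on 2)
b1 stroke at I1  (common-e at J1 fixed by 0)
b4 stroke at R2  (common-e at J1 fixed by 0)

1  (I1 all integral)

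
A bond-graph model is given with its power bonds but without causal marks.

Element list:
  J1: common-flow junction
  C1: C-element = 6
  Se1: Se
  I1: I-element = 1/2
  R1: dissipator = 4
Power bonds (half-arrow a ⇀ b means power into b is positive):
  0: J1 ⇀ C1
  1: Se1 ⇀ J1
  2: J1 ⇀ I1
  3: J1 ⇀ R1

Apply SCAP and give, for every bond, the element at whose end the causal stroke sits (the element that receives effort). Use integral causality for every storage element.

bond 1 |J1  (source Se1 imposes e)
bond 0 |J1  (C1 integral (e out))
bond 2 |I1  (I1 outputs flow p/I1)
bond 3 |J1  (common-f at J1 fixed by 2)

#0 stroke→J1
#1 stroke→J1
#2 stroke→I1
#3 stroke→J1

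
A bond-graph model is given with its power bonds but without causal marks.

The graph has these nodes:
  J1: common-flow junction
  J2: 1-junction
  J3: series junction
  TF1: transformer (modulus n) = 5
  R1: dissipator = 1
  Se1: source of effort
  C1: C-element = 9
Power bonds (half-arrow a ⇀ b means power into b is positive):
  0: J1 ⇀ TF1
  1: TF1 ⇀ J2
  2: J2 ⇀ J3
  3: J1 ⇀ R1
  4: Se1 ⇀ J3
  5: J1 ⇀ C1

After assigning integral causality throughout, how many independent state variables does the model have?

bond 4 stroke→J3  (Se1: effort source, stroke at far end)
bond 2 stroke→J2  (only one flow-in slot at J3)
bond 1 stroke→TF1  (closing 1-jn rule on J2)
bond 0 stroke→J1  (TF1 one-in-one-out from 1)
bond 5 stroke→J1  (C1 integral (e out))
bond 3 stroke→R1  (J1 needs exactly one f-in)

1  (C1 all integral)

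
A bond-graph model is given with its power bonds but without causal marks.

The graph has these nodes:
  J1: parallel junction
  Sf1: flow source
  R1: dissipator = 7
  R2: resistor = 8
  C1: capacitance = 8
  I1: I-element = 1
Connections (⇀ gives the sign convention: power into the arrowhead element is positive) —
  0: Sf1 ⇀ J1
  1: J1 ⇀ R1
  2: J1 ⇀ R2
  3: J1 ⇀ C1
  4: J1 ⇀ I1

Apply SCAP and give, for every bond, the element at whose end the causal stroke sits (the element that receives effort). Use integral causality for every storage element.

b0 stroke→Sf1  (source Sf1 imposes f)
b3 stroke→J1  (prefer integral on C1)
b1 stroke→R1  (J1: bond 3 brought effort, rest push out)
b2 stroke→R2  (J1 effort already set via bond 3)
b4 stroke→I1  (common-e at J1 fixed by 3)

β0 |Sf1
β1 |R1
β2 |R2
β3 |J1
β4 |I1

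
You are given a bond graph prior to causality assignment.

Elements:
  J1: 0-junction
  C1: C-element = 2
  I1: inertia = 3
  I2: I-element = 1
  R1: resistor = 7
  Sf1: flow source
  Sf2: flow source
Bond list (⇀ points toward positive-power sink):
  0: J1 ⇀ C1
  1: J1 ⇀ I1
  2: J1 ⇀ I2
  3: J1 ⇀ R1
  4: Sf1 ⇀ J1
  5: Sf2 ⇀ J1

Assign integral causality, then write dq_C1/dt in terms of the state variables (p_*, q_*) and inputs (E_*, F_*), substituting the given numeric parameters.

b4 →Sf1  (Sf1: flow source, stroke at near end)
b5 →Sf2  (source Sf2 imposes f)
b0 →J1  (C1 outputs effort q/C1)
b1 →I1  (0-jn J1 has e-setter on 0)
b2 →I2  (common-e at J1 fixed by 0)
b3 →R1  (J1: bond 0 brought effort, rest push out)

dq_C1/dt = F_Sf1 + F_Sf2 - p_I1/3 - p_I2 - q_C1/14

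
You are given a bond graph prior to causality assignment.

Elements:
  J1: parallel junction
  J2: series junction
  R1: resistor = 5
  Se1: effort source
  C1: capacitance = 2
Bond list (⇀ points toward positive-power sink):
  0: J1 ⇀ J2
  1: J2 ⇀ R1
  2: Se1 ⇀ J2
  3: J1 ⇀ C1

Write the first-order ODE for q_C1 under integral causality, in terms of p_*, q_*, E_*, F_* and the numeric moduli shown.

dq_C1/dt = -E_Se1/5 - q_C1/10

b2 |J2  (Se1 (Se) sets effort on bond)
b3 |J1  (C1 integral (e out))
b0 |J2  (common-e at J1 fixed by 3)
b1 |R1  (J2: last free bond brings flow in)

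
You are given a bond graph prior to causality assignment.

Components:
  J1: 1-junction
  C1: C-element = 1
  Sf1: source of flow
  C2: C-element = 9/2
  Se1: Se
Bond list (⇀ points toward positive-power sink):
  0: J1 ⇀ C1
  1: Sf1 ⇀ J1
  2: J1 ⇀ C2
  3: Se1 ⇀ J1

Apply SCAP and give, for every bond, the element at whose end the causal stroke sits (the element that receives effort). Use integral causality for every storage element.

#1 →Sf1  (source Sf1 imposes f)
#3 →J1  (Se1 fixes effort; stroke away)
#0 →J1  (J1: bond 1 brought flow, rest push out)
#2 →J1  (common-f at J1 fixed by 1)

bond 0 stroke→J1
bond 1 stroke→Sf1
bond 2 stroke→J1
bond 3 stroke→J1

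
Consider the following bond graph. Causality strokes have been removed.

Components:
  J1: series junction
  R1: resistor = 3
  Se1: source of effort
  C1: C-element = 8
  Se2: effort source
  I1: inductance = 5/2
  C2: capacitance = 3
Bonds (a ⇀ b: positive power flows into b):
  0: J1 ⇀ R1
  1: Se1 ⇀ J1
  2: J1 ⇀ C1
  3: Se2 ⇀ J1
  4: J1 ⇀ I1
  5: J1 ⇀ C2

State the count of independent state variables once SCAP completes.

3  (C1, C2, I1 all integral)

bond 1 |J1  (Se1 fixes effort; stroke away)
bond 3 |J1  (Se2: effort source, stroke at far end)
bond 2 |J1  (prefer integral on C1)
bond 4 |I1  (I1: I, integral causality)
bond 0 |J1  (J1: bond 4 brought flow, rest push out)
bond 5 |J1  (J1 flow already set via bond 4)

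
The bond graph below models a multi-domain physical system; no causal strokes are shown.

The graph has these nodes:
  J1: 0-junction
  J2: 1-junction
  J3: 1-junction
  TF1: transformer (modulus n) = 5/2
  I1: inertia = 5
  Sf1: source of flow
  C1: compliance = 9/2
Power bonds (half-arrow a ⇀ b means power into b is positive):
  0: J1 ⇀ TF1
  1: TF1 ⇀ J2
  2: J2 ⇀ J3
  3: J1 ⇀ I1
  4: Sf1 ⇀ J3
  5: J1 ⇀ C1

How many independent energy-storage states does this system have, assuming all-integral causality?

2  (C1, I1 all integral)

#4 stroke at Sf1  (source Sf1 imposes f)
#2 stroke at J3  (J3 flow already set via bond 4)
#1 stroke at J2  (common-f at J2 fixed by 2)
#0 stroke at TF1  (TF TF1: opposite of bond 1)
#3 stroke at I1  (I1: I, integral causality)
#5 stroke at J1  (closing 0-jn rule on J1)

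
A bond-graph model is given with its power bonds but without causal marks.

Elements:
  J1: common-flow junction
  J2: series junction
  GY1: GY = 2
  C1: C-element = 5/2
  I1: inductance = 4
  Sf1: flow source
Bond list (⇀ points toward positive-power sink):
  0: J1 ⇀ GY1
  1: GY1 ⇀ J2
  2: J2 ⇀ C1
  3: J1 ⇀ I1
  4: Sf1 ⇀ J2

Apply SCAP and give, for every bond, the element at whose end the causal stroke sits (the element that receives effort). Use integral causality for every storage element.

#0 |J1
#1 |J2
#2 |J2
#3 |I1
#4 |Sf1

#4 stroke at Sf1  (Sf1 (Sf) sets flow on bond)
#1 stroke at J2  (common-f at J2 fixed by 4)
#2 stroke at J2  (J2 flow already set via bond 4)
#0 stroke at J1  (GY GY1: same side as bond 1)
#3 stroke at I1  (only one flow-in slot at J1)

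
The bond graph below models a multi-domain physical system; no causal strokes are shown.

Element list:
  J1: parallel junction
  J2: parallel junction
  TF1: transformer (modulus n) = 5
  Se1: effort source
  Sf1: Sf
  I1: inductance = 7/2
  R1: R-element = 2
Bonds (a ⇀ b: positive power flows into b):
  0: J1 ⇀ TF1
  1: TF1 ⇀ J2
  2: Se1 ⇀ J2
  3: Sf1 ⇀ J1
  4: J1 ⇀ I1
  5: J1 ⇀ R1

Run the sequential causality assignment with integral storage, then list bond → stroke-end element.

bond 2 stroke→J2  (Se1: effort source, stroke at far end)
bond 3 stroke→Sf1  (Sf1: flow source, stroke at near end)
bond 1 stroke→TF1  (0-jn J2 has e-setter on 2)
bond 0 stroke→J1  (through TF1, causality passes straight; one stroke at TF1)
bond 4 stroke→I1  (J1 effort already set via bond 0)
bond 5 stroke→R1  (common-e at J1 fixed by 0)

bond 0 →J1
bond 1 →TF1
bond 2 →J2
bond 3 →Sf1
bond 4 →I1
bond 5 →R1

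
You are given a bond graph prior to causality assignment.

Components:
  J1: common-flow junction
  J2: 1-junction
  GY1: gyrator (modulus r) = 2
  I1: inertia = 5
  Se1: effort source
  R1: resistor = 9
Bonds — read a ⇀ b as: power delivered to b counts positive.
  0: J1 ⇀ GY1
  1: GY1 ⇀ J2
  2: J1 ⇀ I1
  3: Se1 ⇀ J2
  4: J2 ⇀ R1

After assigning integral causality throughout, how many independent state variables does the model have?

1  (I1 all integral)

#3 →J2  (Se1: effort source, stroke at far end)
#2 →I1  (I1 integral (f out))
#0 →J1  (J1 flow already set via bond 2)
#1 →J2  (GY1: gyrator matches bond 0)
#4 →R1  (closing 1-jn rule on J2)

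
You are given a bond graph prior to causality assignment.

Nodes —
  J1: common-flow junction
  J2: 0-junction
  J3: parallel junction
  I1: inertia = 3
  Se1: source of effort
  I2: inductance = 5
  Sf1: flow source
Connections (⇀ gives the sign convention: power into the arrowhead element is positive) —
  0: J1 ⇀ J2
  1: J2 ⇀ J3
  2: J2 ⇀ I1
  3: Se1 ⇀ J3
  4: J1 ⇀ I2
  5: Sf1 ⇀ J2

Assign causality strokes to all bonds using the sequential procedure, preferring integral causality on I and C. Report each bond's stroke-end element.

#0 stroke→J1
#1 stroke→J2
#2 stroke→I1
#3 stroke→J3
#4 stroke→I2
#5 stroke→Sf1

bond 3 →J3  (Se1 fixes effort; stroke away)
bond 5 →Sf1  (Sf1 fixes flow; stroke at Sf1)
bond 1 →J2  (common-e at J3 fixed by 3)
bond 0 →J1  (J2: bond 1 brought effort, rest push out)
bond 2 →I1  (J2 effort already set via bond 1)
bond 4 →I2  (J1: last free bond brings flow in)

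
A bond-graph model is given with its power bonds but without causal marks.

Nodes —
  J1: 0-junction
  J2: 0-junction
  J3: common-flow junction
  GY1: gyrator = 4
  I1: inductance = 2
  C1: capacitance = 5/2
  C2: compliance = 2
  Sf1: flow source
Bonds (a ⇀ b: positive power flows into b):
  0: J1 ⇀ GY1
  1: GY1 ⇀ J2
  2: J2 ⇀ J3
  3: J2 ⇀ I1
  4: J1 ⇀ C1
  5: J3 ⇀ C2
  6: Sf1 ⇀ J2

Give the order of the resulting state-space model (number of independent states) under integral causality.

bond 6 →Sf1  (Sf1: flow source, stroke at near end)
bond 3 →I1  (I1 integral (f out))
bond 4 →J1  (C1 outputs effort q/C1)
bond 0 →GY1  (0-jn J1 has e-setter on 4)
bond 1 →GY1  (GY1: gyrator matches bond 0)
bond 2 →J2  (J2 needs exactly one e-in)
bond 5 →J3  (1-jn J3 has f-setter on 2)

3  (C1, C2, I1 all integral)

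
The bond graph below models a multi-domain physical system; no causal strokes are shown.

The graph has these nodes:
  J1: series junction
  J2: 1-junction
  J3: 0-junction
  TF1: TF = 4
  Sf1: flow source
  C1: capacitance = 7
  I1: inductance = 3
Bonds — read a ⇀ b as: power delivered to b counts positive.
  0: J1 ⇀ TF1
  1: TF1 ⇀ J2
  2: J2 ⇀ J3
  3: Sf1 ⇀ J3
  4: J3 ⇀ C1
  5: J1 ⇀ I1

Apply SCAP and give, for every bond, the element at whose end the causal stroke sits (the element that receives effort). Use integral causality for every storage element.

bond 3 stroke→Sf1  (Sf1: flow source, stroke at near end)
bond 4 stroke→J3  (prefer integral on C1)
bond 2 stroke→J2  (common-e at J3 fixed by 4)
bond 1 stroke→TF1  (J2: last free bond brings flow in)
bond 0 stroke→J1  (through TF1, causality passes straight; one stroke at TF1)
bond 5 stroke→I1  (closing 1-jn rule on J1)

b0 →J1
b1 →TF1
b2 →J2
b3 →Sf1
b4 →J3
b5 →I1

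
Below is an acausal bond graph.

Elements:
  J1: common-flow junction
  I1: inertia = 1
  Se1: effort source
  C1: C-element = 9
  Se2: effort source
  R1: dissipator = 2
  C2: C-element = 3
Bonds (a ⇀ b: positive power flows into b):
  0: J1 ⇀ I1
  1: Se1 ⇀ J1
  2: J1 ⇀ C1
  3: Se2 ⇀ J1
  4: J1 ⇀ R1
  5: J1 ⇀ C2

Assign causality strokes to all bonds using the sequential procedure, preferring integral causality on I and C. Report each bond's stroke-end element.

#0 stroke at I1
#1 stroke at J1
#2 stroke at J1
#3 stroke at J1
#4 stroke at J1
#5 stroke at J1

b1 →J1  (Se1 fixes effort; stroke away)
b3 →J1  (Se2: effort source, stroke at far end)
b0 →I1  (I1 outputs flow p/I1)
b2 →J1  (common-f at J1 fixed by 0)
b4 →J1  (J1 flow already set via bond 0)
b5 →J1  (1-jn J1 has f-setter on 0)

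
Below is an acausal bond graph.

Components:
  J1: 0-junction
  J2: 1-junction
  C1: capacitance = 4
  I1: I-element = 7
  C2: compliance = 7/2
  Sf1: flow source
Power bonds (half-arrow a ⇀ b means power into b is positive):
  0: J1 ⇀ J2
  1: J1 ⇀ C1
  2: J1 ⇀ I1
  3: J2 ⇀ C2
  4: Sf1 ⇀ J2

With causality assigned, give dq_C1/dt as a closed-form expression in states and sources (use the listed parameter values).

bond 4 →Sf1  (source Sf1 imposes f)
bond 0 →J2  (1-jn J2 has f-setter on 4)
bond 3 →J2  (common-f at J2 fixed by 4)
bond 1 →J1  (prefer integral on C1)
bond 2 →I1  (J1 effort already set via bond 1)

dq_C1/dt = -F_Sf1 - p_I1/7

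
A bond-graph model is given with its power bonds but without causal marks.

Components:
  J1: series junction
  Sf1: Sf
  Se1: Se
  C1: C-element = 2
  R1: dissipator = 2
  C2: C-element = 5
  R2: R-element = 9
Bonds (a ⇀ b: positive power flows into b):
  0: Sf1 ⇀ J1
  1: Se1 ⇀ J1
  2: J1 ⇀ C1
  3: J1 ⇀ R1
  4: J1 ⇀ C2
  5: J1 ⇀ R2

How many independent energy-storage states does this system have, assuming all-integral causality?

2  (C1, C2 all integral)

bond 0 stroke→Sf1  (Sf1 fixes flow; stroke at Sf1)
bond 1 stroke→J1  (source Se1 imposes e)
bond 2 stroke→J1  (J1: bond 0 brought flow, rest push out)
bond 3 stroke→J1  (J1 flow already set via bond 0)
bond 4 stroke→J1  (common-f at J1 fixed by 0)
bond 5 stroke→J1  (common-f at J1 fixed by 0)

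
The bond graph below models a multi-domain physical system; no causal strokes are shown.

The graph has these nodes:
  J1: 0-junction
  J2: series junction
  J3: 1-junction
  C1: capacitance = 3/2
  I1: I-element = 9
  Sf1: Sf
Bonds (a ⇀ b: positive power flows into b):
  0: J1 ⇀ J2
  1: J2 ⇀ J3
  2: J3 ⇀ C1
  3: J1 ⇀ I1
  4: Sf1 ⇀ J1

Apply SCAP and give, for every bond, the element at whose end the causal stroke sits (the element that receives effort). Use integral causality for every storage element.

#0 stroke→J1
#1 stroke→J2
#2 stroke→J3
#3 stroke→I1
#4 stroke→Sf1

b4 stroke at Sf1  (Sf1 fixes flow; stroke at Sf1)
b2 stroke at J3  (C1: C, integral causality)
b1 stroke at J2  (closing 1-jn rule on J3)
b0 stroke at J1  (J2 needs exactly one f-in)
b3 stroke at I1  (0-jn J1 has e-setter on 0)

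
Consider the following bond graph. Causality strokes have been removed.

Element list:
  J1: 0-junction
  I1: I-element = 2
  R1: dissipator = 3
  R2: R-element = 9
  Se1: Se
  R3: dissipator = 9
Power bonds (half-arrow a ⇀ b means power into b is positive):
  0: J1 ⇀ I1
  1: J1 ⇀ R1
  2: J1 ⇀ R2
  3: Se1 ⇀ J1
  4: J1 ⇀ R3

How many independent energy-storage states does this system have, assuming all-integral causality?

b3 stroke→J1  (source Se1 imposes e)
b0 stroke→I1  (common-e at J1 fixed by 3)
b1 stroke→R1  (0-jn J1 has e-setter on 3)
b2 stroke→R2  (J1: bond 3 brought effort, rest push out)
b4 stroke→R3  (J1 effort already set via bond 3)

1  (I1 all integral)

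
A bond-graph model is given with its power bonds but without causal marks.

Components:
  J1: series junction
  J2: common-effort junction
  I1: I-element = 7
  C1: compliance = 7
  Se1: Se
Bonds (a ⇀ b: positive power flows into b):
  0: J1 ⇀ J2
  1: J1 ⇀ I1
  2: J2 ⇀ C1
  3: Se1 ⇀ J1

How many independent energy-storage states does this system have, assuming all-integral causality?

2  (C1, I1 all integral)

bond 3 stroke→J1  (Se1 (Se) sets effort on bond)
bond 1 stroke→I1  (I1 outputs flow p/I1)
bond 0 stroke→J1  (common-f at J1 fixed by 1)
bond 2 stroke→J2  (J2: last free bond brings effort in)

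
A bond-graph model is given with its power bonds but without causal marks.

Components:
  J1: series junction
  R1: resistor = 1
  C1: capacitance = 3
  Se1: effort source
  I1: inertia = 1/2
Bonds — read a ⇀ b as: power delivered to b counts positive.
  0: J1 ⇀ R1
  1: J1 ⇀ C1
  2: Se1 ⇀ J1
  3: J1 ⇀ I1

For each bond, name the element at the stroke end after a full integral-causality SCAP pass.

b0 stroke at J1
b1 stroke at J1
b2 stroke at J1
b3 stroke at I1

bond 2 |J1  (Se1: effort source, stroke at far end)
bond 1 |J1  (C1 integral (e out))
bond 3 |I1  (I1 outputs flow p/I1)
bond 0 |J1  (1-jn J1 has f-setter on 3)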